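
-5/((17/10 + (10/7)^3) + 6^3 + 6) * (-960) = 5488000/259097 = 21.18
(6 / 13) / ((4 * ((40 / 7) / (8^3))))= 672 / 65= 10.34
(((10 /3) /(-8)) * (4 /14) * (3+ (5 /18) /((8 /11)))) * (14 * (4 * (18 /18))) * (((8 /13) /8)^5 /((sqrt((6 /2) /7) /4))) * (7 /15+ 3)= -1948 * sqrt(21) /6940323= -0.00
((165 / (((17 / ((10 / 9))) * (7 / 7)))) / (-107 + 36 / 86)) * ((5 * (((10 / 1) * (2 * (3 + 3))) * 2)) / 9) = -13.49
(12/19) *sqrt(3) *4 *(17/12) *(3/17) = 12 *sqrt(3)/19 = 1.09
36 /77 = 0.47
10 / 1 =10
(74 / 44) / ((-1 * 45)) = -37 / 990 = -0.04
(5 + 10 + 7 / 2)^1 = 37 / 2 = 18.50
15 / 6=5 / 2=2.50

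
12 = 12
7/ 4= 1.75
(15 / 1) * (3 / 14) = 45 / 14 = 3.21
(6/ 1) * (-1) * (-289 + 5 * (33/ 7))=11148/ 7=1592.57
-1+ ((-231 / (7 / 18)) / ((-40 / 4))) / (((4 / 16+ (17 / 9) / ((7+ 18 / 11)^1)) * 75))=0.69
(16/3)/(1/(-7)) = -112/3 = -37.33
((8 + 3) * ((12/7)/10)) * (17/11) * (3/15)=102/175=0.58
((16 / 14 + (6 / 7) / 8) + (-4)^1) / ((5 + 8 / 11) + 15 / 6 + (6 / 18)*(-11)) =-363 / 602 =-0.60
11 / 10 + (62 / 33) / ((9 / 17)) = 13807 / 2970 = 4.65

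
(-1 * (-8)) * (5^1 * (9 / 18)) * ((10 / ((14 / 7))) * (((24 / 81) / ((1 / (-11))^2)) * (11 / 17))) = 1064800 / 459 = 2319.83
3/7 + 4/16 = 19/28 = 0.68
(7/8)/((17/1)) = 7/136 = 0.05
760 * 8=6080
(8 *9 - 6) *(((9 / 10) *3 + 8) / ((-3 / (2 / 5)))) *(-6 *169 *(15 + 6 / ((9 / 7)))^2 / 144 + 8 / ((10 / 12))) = 3449877629 / 13500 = 255546.49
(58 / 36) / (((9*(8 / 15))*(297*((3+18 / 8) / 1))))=145 / 673596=0.00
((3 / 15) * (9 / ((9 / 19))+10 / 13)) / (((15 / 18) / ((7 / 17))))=10794 / 5525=1.95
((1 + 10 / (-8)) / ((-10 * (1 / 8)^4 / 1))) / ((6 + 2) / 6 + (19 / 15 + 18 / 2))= 256 / 29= 8.83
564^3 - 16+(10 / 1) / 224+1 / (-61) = 1225702666689 / 6832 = 179406128.03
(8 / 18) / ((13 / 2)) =8 / 117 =0.07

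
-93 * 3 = -279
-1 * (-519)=519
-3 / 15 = -0.20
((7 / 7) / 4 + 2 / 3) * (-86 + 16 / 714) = -78.81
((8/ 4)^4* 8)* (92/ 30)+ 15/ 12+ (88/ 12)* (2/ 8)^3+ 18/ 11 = 2088421/ 5280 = 395.53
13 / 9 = 1.44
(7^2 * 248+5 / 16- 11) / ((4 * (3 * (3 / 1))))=194261 / 576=337.26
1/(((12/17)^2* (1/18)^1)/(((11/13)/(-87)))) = -0.35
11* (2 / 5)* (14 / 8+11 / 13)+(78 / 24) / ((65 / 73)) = 3919 / 260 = 15.07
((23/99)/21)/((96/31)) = 713/199584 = 0.00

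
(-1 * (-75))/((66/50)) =625/11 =56.82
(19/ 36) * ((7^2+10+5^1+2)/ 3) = 209/ 18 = 11.61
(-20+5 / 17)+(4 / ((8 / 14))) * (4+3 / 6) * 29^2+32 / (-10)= 4499661 / 170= 26468.59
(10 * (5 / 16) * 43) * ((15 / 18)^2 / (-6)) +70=94085 / 1728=54.45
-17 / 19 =-0.89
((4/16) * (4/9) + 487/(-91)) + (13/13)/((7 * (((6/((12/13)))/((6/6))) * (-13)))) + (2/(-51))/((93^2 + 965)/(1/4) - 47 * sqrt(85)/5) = -2338659076540622/446119223568291 - 94 * sqrt(85)/377108388477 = -5.24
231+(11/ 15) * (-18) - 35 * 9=-486/ 5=-97.20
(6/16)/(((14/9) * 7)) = 27/784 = 0.03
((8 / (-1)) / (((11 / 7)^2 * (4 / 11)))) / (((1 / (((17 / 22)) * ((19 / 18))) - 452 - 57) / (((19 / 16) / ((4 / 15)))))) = 4510695 / 57731872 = 0.08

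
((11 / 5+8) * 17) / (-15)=-289 / 25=-11.56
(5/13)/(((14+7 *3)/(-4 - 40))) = -44/91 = -0.48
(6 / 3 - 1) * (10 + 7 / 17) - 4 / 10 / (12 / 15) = 9.91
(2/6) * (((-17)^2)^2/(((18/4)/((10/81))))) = 763.80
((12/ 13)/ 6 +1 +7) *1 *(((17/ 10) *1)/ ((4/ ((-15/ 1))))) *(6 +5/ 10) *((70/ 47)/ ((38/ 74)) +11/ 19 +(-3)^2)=-3765279/ 893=-4216.44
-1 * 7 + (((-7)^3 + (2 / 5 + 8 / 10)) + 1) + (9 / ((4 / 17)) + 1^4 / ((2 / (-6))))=-6251 / 20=-312.55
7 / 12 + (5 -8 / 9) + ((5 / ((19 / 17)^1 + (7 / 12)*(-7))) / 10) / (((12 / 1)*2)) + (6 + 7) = 96308 / 5445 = 17.69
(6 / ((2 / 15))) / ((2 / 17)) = 765 / 2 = 382.50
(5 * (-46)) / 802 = -115 / 401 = -0.29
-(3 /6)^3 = -1 /8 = -0.12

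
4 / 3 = 1.33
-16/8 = -2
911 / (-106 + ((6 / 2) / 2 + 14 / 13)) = -23686 / 2689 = -8.81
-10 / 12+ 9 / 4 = 17 / 12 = 1.42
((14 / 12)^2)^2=2401 / 1296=1.85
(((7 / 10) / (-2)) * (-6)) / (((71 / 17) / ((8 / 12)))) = 119 / 355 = 0.34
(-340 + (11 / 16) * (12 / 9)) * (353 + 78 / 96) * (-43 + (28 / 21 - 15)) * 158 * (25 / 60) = 85931888575 / 192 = 447561919.66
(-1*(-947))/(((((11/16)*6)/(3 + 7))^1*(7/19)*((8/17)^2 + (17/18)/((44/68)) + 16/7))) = 2495988960/1588903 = 1570.89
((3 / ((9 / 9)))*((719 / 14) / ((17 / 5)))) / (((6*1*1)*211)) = 3595 / 100436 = 0.04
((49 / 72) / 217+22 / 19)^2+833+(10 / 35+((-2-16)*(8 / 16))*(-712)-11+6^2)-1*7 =91404620523343 / 12589069248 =7260.63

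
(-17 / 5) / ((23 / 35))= -119 / 23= -5.17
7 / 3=2.33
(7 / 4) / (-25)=-7 / 100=-0.07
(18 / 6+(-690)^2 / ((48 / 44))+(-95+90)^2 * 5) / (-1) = -436553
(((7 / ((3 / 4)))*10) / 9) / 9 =280 / 243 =1.15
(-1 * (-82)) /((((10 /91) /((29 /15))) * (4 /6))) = 108199 /50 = 2163.98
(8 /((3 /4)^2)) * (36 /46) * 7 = 1792 /23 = 77.91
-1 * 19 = -19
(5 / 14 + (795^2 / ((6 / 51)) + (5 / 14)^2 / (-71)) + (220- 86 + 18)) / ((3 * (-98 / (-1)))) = 74761829327 / 4091304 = 18273.35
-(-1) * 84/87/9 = 28/261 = 0.11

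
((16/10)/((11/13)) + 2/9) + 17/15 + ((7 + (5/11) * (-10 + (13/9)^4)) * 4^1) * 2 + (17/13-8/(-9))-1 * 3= 37.91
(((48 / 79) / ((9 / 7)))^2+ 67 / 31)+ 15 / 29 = 146532008 / 50495931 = 2.90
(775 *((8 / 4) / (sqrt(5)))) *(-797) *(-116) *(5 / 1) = 143300600 *sqrt(5) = 320429882.82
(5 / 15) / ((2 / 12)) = 2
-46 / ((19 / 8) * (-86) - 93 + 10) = 184 / 1149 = 0.16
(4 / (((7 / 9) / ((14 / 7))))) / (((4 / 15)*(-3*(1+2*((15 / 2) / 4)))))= -360 / 133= -2.71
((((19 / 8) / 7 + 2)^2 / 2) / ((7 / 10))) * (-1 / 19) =-85805 / 417088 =-0.21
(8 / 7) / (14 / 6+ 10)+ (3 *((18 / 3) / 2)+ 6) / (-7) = -2.05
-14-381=-395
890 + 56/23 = 20526/23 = 892.43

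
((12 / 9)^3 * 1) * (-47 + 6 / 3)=-320 / 3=-106.67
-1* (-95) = 95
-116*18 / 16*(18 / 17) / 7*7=-2349 / 17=-138.18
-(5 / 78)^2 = -25 / 6084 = -0.00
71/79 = 0.90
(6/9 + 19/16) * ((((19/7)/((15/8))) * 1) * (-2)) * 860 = -290852/63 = -4616.70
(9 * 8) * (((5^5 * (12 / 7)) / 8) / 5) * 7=67500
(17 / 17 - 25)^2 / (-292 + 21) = -2.13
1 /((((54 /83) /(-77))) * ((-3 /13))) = 83083 /162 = 512.86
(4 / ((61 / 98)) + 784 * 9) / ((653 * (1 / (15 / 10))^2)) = 24.33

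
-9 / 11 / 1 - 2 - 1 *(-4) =13 / 11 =1.18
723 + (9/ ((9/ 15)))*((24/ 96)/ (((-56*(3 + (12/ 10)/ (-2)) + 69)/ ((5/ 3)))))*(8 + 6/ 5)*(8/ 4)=235846/ 327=721.24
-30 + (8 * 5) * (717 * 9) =258090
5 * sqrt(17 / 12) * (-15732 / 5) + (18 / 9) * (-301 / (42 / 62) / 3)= -2622 * sqrt(51)- 2666 / 9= -19021.05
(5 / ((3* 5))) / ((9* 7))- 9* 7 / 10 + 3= -3.29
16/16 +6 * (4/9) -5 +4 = 8/3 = 2.67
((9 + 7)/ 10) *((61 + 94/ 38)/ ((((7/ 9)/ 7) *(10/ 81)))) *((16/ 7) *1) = 16922.45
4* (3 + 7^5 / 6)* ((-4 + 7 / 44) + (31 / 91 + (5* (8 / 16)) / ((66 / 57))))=-15058375 / 1001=-15043.33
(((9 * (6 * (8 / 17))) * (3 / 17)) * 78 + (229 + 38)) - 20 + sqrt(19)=sqrt(19) + 172471 / 289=601.14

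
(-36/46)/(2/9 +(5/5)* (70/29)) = -2349/7912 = -0.30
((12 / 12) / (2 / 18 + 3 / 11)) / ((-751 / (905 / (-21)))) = 29865 / 199766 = 0.15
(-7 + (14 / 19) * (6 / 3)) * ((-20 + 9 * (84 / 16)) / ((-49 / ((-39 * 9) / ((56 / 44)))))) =-6312735 / 7448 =-847.57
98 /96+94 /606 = 5701 /4848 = 1.18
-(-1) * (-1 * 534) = -534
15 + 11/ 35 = 536/ 35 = 15.31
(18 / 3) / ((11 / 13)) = 78 / 11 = 7.09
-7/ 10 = -0.70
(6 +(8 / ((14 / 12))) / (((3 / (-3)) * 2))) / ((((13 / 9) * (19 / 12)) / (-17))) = -33048 / 1729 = -19.11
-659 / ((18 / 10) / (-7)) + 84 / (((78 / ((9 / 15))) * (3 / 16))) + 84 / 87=43552369 / 16965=2567.19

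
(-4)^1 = -4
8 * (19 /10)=76 /5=15.20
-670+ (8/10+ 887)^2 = 19687971/25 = 787518.84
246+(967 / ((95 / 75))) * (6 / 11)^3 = 9354174 / 25289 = 369.89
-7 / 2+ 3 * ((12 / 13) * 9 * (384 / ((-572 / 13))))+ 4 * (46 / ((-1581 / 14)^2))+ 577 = 254498118397 / 714874446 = 356.00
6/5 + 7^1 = 41/5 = 8.20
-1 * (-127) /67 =127 /67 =1.90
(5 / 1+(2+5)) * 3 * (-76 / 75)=-912 / 25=-36.48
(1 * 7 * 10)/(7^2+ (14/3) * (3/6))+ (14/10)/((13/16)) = 2207/715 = 3.09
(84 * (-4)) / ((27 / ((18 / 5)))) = -224 / 5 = -44.80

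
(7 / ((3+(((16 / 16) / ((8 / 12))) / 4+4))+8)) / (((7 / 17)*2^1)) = 68 / 123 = 0.55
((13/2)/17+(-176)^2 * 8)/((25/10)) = 1685097/17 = 99123.35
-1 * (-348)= 348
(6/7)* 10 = 60/7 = 8.57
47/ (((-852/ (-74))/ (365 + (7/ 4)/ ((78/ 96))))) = 2766749/ 1846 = 1498.78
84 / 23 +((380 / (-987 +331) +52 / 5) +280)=5534899 / 18860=293.47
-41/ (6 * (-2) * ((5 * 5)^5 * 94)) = 41/ 11015625000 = 0.00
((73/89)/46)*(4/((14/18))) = 1314/14329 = 0.09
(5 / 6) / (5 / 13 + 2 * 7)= 65 / 1122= 0.06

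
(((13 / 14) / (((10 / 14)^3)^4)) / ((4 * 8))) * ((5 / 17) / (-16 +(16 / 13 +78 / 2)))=0.02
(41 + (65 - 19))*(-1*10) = -870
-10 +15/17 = -9.12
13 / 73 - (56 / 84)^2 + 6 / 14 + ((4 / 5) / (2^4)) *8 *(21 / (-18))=-7001 / 22995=-0.30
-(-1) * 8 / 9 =0.89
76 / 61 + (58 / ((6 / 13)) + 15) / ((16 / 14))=124.33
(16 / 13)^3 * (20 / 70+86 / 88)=398336 / 169169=2.35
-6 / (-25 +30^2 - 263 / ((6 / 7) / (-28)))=-18 / 28399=-0.00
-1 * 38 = -38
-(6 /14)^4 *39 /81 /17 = -0.00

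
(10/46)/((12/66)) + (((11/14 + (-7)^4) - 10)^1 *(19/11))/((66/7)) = 14672875/33396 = 439.36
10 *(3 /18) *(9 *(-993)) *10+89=-148861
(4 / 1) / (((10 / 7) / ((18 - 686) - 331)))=-13986 / 5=-2797.20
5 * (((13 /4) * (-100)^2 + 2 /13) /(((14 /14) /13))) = 2112510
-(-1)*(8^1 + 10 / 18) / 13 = 77 / 117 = 0.66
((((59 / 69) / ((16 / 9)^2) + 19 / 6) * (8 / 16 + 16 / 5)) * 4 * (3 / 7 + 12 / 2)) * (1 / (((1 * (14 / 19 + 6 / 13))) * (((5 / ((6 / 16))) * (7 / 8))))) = 26993889 / 1154048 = 23.39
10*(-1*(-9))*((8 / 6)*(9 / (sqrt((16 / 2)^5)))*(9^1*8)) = 429.57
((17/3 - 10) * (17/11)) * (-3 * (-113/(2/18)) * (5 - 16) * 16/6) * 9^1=5394168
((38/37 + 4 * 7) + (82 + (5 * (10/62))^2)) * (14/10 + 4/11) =385178561/1955635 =196.96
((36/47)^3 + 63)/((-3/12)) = -26350020/103823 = -253.80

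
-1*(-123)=123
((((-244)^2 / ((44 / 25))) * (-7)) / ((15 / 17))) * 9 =-26567940 / 11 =-2415267.27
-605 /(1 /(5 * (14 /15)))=-8470 /3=-2823.33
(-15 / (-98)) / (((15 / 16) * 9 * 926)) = 4 / 204183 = 0.00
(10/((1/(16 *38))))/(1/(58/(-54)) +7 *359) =17632/7285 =2.42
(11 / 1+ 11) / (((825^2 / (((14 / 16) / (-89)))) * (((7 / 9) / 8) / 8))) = -16 / 611875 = -0.00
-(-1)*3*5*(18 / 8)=135 / 4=33.75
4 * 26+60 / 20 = 107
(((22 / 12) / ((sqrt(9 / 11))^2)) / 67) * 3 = 121 / 1206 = 0.10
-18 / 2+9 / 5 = -36 / 5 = -7.20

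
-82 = -82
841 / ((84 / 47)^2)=1857769 / 7056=263.29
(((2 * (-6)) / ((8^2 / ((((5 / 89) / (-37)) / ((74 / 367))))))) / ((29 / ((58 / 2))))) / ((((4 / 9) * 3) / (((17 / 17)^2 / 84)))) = 0.00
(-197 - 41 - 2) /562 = -120 /281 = -0.43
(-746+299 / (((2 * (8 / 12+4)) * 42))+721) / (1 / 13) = -123513 / 392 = -315.08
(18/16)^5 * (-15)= -885735/32768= -27.03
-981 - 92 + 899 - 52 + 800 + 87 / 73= 41989 / 73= 575.19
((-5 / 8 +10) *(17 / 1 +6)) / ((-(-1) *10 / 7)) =2415 / 16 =150.94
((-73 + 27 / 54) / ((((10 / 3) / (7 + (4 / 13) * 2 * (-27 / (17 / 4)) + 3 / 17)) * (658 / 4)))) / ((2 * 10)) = -31407 / 1454180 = -0.02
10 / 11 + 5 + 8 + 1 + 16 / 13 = 2308 / 143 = 16.14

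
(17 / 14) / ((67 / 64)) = 544 / 469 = 1.16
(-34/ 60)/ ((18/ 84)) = -119/ 45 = -2.64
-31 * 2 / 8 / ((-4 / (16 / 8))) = 31 / 8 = 3.88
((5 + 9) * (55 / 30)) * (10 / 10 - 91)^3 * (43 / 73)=-804573000 / 73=-11021547.95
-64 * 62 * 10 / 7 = -39680 / 7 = -5668.57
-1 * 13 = -13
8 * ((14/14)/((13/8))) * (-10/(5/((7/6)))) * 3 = -448/13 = -34.46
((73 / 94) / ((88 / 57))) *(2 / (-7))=-4161 / 28952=-0.14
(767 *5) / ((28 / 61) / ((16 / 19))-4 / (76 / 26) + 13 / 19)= -3555812 / 129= -27564.43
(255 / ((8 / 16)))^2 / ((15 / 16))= 277440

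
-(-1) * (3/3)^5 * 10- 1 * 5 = 5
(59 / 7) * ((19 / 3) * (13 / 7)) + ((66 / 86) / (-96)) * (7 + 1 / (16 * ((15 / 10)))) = 53442831 / 539392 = 99.08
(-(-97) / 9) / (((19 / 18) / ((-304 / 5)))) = -3104 / 5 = -620.80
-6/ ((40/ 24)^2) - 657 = -659.16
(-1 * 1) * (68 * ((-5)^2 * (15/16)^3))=-1434375/1024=-1400.76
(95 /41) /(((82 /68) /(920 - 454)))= 1505180 /1681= 895.41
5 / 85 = 1 / 17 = 0.06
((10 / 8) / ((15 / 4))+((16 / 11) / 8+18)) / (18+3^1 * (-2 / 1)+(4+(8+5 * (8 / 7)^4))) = 112847 / 198264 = 0.57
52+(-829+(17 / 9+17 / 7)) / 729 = 2336249 / 45927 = 50.87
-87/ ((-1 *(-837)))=-29/ 279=-0.10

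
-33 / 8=-4.12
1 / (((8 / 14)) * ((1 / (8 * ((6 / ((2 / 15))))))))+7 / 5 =3157 / 5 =631.40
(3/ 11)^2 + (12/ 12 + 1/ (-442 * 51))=2930339/ 2727582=1.07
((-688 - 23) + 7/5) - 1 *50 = -3798/5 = -759.60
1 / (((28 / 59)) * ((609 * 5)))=59 / 85260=0.00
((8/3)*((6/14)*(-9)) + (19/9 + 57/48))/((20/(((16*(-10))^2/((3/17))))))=-50679.79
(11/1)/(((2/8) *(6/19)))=418/3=139.33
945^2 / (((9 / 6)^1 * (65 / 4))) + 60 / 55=5239236 / 143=36638.01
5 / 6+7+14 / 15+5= 413 / 30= 13.77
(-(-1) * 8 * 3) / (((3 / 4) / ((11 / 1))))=352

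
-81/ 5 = -16.20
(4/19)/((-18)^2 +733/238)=952/1479055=0.00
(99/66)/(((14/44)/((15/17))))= 495/119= 4.16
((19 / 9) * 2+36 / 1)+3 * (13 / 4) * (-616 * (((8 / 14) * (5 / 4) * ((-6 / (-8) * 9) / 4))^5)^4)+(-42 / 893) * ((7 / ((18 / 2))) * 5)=-251669.83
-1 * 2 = -2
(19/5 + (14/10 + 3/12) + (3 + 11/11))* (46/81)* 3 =161/10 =16.10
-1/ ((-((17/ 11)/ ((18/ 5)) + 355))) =198/ 70375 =0.00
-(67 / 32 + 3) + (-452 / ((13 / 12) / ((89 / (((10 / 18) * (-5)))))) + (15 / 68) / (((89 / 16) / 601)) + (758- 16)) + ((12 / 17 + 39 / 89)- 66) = 13017599177 / 925600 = 14063.96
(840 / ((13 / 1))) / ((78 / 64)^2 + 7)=860160 / 112957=7.61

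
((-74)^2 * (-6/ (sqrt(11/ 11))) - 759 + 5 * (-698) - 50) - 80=-37235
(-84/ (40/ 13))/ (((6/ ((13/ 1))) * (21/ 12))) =-169/ 5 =-33.80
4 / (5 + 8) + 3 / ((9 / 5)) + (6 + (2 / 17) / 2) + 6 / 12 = 11315 / 1326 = 8.53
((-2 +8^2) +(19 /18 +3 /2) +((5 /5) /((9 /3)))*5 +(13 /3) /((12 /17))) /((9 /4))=2605 /81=32.16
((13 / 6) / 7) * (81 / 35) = 351 / 490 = 0.72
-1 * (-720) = 720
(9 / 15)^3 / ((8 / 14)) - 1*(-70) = 70.38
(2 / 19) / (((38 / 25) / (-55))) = -1375 / 361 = -3.81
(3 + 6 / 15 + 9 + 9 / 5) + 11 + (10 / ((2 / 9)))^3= 455751 / 5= 91150.20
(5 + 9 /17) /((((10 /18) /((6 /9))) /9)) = 5076 /85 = 59.72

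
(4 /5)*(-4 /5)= -16 /25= -0.64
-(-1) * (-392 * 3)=-1176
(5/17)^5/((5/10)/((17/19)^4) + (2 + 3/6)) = 3125/4657371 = 0.00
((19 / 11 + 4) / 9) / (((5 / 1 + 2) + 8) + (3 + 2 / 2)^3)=7 / 869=0.01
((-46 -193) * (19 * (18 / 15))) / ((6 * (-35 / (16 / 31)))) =72656 / 5425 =13.39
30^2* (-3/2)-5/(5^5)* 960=-168942/125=-1351.54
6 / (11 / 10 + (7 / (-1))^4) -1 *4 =-32008 / 8007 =-4.00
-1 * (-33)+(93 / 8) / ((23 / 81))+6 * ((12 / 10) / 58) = 74.06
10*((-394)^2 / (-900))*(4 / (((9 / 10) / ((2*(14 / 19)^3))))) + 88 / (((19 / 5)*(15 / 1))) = -3406882936 / 555579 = -6132.13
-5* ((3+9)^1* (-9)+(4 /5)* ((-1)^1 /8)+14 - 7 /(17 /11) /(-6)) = 23803 /51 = 466.73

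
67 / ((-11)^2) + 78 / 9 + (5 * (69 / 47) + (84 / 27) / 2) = 927250 / 51183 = 18.12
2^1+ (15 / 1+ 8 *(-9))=-55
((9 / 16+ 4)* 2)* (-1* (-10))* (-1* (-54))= 4927.50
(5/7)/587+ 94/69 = 1.36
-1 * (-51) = 51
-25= -25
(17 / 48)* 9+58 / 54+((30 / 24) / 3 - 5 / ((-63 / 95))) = 36947 / 3024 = 12.22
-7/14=-1/2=-0.50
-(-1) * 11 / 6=11 / 6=1.83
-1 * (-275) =275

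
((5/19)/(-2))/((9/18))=-5/19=-0.26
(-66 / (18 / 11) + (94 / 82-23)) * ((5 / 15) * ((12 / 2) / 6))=-7649 / 369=-20.73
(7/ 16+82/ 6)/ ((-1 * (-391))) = 677/ 18768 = 0.04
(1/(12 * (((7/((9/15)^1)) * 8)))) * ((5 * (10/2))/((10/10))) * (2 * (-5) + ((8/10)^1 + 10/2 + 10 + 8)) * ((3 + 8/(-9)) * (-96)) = -437/7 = -62.43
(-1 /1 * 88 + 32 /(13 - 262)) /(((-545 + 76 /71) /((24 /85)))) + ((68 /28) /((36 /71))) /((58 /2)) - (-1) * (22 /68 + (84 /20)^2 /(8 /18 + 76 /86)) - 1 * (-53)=904519296695723 /13537482375900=66.82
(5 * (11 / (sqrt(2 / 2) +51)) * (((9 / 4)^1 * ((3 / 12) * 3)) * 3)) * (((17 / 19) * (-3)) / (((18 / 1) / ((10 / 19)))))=-0.42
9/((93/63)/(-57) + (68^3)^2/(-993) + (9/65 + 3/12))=-927124380/10256512610064713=-0.00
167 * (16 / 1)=2672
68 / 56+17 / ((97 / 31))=9027 / 1358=6.65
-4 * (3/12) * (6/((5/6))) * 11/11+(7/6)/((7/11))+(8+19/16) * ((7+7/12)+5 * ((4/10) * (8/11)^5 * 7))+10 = 15534443623/154608960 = 100.48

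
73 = 73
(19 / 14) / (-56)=-0.02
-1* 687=-687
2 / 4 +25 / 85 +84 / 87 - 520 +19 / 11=-5602101 / 10846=-516.51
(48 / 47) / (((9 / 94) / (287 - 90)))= 6304 / 3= 2101.33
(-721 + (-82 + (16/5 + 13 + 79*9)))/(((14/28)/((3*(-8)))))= 18192/5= 3638.40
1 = 1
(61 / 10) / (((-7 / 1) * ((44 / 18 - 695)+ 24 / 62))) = 17019 / 13518050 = 0.00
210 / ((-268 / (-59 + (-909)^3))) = 39432198120 / 67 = 588540270.45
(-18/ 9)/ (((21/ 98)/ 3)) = -28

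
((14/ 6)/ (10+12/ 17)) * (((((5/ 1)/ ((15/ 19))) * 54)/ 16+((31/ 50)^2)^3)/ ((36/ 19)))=108163616813963/ 43875000000000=2.47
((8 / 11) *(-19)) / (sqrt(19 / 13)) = -8 *sqrt(247) / 11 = -11.43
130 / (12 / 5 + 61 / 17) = 11050 / 509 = 21.71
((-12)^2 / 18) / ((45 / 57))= 152 / 15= 10.13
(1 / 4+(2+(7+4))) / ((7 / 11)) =583 / 28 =20.82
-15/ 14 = -1.07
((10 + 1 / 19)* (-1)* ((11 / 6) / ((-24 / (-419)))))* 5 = -1608.77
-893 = -893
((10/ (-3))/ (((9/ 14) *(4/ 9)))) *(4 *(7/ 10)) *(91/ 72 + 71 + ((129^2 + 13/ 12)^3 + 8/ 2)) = -390267957283511041/ 2592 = -150566341544564.44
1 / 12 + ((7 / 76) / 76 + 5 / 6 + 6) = 119873 / 17328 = 6.92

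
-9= -9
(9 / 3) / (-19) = -0.16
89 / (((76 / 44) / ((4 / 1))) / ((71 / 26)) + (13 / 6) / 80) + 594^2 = 24531826308 / 69433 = 353316.53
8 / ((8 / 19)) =19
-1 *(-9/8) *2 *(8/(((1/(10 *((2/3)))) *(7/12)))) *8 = 11520/7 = 1645.71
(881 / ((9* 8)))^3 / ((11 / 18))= 683797841 / 228096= 2997.85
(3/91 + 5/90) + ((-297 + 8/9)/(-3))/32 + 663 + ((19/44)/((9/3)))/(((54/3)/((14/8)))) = 24006715/36036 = 666.19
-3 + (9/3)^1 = 0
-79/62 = -1.27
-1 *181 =-181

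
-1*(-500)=500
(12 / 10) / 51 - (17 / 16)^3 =-409413 / 348160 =-1.18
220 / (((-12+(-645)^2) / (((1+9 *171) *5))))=1694000 / 416013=4.07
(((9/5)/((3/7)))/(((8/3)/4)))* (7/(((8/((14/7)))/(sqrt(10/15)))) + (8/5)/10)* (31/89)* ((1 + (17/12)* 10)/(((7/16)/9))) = 1218672/11125 + 177723* sqrt(6)/445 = 1087.81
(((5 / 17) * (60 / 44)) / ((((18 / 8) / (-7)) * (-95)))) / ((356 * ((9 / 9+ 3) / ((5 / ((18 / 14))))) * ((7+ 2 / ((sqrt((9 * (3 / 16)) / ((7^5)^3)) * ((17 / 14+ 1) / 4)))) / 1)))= -168175 / 24596638236469534488308+ 71483532400 * sqrt(21) / 55342436032056452598693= 0.00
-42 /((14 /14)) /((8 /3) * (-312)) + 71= 29557 /416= 71.05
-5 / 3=-1.67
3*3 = 9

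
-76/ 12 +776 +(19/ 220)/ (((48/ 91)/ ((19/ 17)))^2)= 112803976339/ 146488320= 770.05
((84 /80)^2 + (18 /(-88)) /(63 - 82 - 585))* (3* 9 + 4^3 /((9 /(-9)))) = -13555431 /332200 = -40.81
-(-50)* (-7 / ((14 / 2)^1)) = -50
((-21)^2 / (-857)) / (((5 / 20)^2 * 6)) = -1176 / 857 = -1.37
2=2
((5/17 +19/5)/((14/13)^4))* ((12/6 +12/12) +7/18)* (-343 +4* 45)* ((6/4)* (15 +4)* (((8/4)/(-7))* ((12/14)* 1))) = 11735.36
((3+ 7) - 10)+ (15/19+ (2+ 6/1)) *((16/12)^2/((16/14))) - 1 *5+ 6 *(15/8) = 13627/684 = 19.92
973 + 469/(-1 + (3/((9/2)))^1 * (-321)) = 208726/215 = 970.82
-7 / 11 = -0.64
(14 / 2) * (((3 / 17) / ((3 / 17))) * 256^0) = 7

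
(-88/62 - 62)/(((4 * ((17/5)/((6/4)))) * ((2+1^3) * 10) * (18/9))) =-983/8432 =-0.12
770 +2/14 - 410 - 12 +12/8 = 4895/14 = 349.64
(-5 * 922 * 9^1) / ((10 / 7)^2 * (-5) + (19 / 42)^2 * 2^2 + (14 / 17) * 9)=311050530 / 14797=21021.19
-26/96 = -13/48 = -0.27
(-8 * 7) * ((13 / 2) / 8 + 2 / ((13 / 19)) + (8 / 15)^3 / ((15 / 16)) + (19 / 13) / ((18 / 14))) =-371066927 / 1316250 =-281.91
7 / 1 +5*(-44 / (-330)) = 23 / 3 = 7.67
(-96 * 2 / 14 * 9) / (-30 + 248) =-0.57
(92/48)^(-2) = 144/529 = 0.27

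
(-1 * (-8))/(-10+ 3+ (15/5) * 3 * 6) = 8/47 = 0.17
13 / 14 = 0.93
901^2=811801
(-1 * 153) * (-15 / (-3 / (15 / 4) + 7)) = 11475 / 31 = 370.16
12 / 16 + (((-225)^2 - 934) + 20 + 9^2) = 199171 / 4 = 49792.75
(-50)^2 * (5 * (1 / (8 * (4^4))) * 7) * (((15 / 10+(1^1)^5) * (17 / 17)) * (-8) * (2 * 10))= -546875 / 32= -17089.84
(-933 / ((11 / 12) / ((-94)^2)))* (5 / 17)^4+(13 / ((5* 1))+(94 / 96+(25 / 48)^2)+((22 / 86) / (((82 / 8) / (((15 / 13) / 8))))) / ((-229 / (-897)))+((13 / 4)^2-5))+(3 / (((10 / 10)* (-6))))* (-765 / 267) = -25589323809762950585759 / 380293279820847360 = -67288.39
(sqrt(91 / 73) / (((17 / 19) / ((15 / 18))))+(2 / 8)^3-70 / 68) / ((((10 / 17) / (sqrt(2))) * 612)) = 0.00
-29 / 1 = -29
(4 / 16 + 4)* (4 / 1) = 17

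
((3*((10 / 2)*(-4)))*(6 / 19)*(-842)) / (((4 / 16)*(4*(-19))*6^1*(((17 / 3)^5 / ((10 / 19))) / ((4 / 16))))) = -30690900 / 9738799163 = -0.00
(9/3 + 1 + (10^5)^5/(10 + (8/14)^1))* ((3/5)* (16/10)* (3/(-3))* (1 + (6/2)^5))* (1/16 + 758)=-155372490000000000000000657003672/925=-167970259459459459459460200000.00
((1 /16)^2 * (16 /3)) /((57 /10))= 5 /1368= 0.00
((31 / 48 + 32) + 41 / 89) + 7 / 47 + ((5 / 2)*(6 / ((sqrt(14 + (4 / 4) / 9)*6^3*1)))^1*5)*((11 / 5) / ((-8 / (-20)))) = 275*sqrt(127) / 6096 + 6677161 / 200784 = 33.76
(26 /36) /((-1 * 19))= -13 /342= -0.04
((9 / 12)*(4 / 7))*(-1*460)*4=-5520 / 7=-788.57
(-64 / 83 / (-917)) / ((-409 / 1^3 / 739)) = -47296 / 31129399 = -0.00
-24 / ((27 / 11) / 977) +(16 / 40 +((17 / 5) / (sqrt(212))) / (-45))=-429862 / 45 - 17*sqrt(53) / 23850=-9552.49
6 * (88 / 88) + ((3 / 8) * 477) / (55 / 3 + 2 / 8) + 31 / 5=48671 / 2230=21.83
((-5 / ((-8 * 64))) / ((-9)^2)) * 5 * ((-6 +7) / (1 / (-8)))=-25 / 5184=-0.00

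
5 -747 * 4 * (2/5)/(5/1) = -5851/25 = -234.04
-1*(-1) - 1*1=0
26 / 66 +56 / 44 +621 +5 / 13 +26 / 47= 1143067 / 1833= 623.60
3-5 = -2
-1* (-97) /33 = 97 /33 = 2.94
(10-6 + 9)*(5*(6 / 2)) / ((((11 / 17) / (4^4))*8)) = 106080 / 11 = 9643.64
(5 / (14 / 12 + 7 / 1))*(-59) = -1770 / 49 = -36.12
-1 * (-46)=46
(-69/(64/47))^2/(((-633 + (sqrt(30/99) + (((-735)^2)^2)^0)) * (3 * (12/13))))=-39603700851/26994651136 - 15191293 * sqrt(330)/215957209088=-1.47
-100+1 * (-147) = -247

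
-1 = -1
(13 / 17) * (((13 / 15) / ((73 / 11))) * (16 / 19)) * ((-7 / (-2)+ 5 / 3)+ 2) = 639496 / 1061055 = 0.60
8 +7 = 15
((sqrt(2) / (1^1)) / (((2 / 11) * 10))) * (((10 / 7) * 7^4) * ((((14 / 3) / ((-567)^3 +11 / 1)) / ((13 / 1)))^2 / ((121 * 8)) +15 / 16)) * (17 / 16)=66858587753025755160729689 * sqrt(2) / 35579527322148793691136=2657.49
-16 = -16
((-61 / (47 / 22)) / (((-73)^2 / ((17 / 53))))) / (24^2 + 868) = -11407 / 9584217158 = -0.00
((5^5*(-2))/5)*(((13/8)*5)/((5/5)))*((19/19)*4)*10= -406250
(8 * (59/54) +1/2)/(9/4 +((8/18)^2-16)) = -2994/4391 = -0.68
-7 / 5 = -1.40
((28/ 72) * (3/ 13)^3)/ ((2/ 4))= 21/ 2197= 0.01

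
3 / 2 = 1.50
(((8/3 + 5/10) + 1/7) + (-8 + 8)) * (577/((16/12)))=80203/56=1432.20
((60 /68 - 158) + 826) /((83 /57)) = 7809 /17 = 459.35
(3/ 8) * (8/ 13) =3/ 13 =0.23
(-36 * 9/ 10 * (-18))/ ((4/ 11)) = 8019/ 5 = 1603.80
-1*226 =-226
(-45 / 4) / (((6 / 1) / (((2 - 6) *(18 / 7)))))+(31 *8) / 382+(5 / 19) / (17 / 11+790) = 4409359284 / 221183921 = 19.94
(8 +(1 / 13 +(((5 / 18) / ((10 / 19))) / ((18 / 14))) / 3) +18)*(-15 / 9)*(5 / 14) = -8280925 / 530712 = -15.60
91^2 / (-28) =-1183 / 4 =-295.75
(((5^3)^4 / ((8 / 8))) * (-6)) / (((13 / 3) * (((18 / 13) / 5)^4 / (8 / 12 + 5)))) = -5699005126953125 / 17496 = -325731888829.05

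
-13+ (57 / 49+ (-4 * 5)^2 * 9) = 175820 / 49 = 3588.16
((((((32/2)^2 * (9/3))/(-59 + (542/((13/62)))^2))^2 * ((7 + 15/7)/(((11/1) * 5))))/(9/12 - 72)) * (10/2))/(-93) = 479174066176/289156033606034187179125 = 0.00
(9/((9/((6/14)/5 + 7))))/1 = 248/35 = 7.09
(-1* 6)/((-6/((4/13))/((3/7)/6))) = 2/91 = 0.02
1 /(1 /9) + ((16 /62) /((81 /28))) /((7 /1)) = 22631 /2511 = 9.01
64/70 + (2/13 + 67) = 30971/455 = 68.07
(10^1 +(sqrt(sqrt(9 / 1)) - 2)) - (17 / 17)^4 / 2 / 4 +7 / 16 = sqrt(3) +133 / 16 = 10.04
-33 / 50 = -0.66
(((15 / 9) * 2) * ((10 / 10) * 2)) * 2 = 40 / 3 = 13.33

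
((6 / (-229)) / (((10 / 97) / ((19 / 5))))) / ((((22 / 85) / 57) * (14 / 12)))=-16072803 / 88165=-182.30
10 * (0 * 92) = 0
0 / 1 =0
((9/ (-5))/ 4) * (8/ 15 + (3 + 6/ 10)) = -93/ 50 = -1.86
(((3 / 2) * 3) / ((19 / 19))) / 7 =9 / 14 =0.64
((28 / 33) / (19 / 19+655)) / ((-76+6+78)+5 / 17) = 119 / 763092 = 0.00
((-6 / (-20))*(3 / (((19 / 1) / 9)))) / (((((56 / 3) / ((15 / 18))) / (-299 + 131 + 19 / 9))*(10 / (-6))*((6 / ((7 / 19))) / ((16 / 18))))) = 1493 / 14440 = 0.10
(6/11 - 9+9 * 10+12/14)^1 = 6345/77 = 82.40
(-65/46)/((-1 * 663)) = 5/2346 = 0.00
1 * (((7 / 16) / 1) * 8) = 7 / 2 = 3.50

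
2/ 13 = 0.15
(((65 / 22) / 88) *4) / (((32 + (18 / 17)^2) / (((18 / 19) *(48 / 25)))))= 202878 / 27507535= 0.01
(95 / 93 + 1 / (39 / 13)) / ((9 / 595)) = 8330 / 93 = 89.57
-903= -903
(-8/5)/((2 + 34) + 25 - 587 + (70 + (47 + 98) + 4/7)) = 0.01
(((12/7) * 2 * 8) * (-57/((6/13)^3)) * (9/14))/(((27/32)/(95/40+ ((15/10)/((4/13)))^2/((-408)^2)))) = -39120996941/1359456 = -28776.95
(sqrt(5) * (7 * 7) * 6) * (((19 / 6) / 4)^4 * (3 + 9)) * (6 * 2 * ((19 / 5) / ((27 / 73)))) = 8857006123 * sqrt(5) / 51840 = 382038.34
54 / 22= 27 / 11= 2.45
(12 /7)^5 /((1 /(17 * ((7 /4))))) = 440.46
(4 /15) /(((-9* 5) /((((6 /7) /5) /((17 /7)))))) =-8 /19125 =-0.00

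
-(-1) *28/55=28/55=0.51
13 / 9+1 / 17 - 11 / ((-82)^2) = 1544837 / 1028772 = 1.50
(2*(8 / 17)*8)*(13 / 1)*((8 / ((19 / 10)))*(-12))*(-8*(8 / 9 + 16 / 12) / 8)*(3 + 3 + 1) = 74547200 / 969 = 76932.09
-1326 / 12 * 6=-663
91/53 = 1.72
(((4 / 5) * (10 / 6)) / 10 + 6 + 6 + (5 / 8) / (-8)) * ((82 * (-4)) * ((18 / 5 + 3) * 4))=-5219423 / 50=-104388.46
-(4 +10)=-14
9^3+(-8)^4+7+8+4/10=24202/5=4840.40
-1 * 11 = -11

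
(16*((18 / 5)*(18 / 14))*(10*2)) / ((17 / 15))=155520 / 119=1306.89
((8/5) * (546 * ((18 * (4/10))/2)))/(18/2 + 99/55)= 1456/5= 291.20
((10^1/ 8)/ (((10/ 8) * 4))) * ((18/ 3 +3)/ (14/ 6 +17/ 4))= 27/ 79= 0.34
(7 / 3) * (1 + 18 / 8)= 91 / 12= 7.58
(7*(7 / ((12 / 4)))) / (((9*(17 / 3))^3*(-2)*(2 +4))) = -49 / 4775436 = -0.00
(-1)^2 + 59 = 60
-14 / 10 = -1.40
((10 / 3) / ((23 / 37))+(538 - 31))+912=98281 / 69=1424.36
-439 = -439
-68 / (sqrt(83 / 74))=-68 * sqrt(6142) / 83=-64.21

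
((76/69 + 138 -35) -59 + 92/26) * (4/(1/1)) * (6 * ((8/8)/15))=69808/897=77.82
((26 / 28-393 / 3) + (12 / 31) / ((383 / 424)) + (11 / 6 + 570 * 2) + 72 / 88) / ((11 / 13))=36118436458 / 30169293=1197.19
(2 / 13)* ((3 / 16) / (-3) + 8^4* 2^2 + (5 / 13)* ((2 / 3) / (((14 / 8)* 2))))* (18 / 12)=71565359 / 18928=3780.93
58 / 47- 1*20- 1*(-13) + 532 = 24733 / 47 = 526.23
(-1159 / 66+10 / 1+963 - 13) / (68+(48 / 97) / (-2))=6033497 / 433752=13.91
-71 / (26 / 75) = -5325 / 26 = -204.81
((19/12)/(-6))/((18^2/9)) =-19/2592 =-0.01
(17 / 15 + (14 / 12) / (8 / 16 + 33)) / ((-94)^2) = 0.00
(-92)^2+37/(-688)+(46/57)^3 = 1078481918803/127412784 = 8464.47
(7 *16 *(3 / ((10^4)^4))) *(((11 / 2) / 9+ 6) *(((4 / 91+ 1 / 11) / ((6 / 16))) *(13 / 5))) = 357 / 1718750000000000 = 0.00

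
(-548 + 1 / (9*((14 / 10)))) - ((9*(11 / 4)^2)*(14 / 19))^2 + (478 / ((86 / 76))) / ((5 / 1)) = -932131350617 / 312943680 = -2978.59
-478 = -478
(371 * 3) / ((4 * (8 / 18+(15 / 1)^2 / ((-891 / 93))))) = -110187 / 9124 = -12.08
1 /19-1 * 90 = -89.95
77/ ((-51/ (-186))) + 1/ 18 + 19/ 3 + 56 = 105023/ 306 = 343.21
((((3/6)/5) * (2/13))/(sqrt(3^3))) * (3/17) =sqrt(3)/3315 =0.00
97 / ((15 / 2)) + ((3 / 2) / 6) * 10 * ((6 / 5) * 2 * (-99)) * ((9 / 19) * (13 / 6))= -170059 / 285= -596.70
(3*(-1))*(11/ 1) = -33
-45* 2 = -90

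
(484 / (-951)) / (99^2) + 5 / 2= 385147 / 154062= 2.50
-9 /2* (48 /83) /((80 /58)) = -783 /415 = -1.89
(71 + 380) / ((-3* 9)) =-16.70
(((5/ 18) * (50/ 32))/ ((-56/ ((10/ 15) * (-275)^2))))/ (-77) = 859375/ 169344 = 5.07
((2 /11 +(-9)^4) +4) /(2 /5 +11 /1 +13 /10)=722170 /1397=516.94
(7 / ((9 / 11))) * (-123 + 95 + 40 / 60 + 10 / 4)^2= 1709477 / 324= 5276.16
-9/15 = -3/5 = -0.60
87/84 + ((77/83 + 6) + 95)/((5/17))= 807799/2324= 347.59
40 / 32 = 5 / 4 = 1.25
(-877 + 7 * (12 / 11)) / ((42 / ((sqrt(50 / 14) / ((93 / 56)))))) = -191260 * sqrt(7) / 21483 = -23.55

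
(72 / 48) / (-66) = -1 / 44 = -0.02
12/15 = 4/5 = 0.80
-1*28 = -28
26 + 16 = 42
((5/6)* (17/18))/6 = 85/648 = 0.13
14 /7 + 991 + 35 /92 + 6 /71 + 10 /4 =6505643 /6532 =995.96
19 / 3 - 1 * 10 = -11 / 3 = -3.67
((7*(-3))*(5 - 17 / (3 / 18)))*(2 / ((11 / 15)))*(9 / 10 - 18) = -1044981 / 11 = -94998.27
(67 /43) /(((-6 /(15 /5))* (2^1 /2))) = -67 /86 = -0.78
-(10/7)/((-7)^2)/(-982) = 5/168413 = 0.00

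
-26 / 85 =-0.31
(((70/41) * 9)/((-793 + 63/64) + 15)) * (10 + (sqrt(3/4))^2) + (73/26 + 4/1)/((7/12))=2125857078/185538899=11.46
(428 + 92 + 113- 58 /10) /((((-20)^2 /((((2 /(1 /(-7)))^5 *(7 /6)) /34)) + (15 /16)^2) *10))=47225249792 /645455625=73.17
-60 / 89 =-0.67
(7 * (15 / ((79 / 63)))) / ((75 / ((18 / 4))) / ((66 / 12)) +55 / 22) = 87318 / 5767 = 15.14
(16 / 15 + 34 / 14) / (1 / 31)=11377 / 105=108.35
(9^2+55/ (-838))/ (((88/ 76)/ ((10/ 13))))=53.77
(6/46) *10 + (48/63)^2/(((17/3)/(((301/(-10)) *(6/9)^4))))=2312078/3325455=0.70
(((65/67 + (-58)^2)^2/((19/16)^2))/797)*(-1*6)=-78073428801024/1291561613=-60448.86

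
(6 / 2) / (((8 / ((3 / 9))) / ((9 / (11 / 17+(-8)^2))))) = 0.02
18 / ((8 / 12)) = 27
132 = 132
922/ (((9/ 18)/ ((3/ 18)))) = 922/ 3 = 307.33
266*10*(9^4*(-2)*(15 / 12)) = -43630650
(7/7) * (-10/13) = -10/13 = -0.77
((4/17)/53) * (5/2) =10/901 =0.01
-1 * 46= -46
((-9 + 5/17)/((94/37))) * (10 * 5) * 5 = -856.70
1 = 1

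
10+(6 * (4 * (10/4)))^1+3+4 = 77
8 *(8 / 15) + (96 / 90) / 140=4.27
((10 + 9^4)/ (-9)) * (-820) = 5388220/ 9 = 598691.11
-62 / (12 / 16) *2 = -496 / 3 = -165.33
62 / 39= 1.59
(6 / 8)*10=15 / 2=7.50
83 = 83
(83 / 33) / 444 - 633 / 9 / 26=-514183 / 190476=-2.70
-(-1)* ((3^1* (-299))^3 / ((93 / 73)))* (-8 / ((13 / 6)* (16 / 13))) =52686601929 / 31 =1699567804.16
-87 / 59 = -1.47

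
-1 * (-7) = 7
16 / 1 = 16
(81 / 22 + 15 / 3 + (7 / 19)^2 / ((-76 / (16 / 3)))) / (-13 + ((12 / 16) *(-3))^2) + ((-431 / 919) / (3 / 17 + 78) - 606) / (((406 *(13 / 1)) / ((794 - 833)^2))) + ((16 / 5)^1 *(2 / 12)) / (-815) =-117327632078930220917 / 667656912933814650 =-175.73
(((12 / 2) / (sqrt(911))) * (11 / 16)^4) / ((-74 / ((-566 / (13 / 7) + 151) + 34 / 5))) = 419596419 * sqrt(911) / 143586426880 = 0.09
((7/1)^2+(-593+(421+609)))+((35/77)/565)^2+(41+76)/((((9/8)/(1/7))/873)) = 145534345513/10815343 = 13456.29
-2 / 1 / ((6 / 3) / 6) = -6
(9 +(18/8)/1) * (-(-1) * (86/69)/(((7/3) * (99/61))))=13115/3542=3.70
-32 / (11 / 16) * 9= -4608 / 11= -418.91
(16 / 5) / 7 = 16 / 35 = 0.46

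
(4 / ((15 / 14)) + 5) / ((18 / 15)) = 131 / 18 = 7.28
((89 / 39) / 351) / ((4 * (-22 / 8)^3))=-1424 / 18220059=-0.00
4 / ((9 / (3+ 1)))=1.78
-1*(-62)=62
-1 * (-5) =5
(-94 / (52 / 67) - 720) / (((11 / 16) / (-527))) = 644753.17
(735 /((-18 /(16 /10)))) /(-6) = 10.89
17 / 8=2.12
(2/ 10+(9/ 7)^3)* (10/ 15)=7976/ 5145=1.55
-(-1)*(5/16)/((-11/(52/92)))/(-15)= 13/12144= 0.00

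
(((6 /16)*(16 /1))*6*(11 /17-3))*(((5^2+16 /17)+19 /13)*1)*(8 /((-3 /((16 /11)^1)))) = 372080640 /41327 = 9003.33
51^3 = 132651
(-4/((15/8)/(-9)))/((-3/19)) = -121.60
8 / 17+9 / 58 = 617 / 986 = 0.63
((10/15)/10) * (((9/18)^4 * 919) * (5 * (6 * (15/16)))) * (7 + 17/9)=22975/24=957.29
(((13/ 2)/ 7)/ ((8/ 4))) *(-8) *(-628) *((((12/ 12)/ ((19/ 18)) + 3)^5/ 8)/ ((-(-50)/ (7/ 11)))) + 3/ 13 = 2518725531909/ 708164314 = 3556.70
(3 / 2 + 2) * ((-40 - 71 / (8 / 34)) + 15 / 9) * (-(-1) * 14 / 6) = -199969 / 72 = -2777.35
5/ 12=0.42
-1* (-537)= 537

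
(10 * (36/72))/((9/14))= 70/9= 7.78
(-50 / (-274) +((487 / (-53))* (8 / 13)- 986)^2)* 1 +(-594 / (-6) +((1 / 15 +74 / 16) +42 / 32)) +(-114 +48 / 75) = 76746306592867021 / 78044132400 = 983370.62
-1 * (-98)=98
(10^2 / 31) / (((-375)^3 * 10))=-2 / 326953125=-0.00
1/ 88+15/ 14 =667/ 616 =1.08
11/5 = 2.20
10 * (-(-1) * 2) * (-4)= -80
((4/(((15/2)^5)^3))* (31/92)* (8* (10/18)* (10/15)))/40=2031616/271932105926513671875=0.00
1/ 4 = 0.25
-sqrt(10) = -3.16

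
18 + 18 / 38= 351 / 19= 18.47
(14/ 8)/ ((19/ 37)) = 259/ 76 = 3.41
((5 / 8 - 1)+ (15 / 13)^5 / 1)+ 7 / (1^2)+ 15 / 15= 28723873 / 2970344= 9.67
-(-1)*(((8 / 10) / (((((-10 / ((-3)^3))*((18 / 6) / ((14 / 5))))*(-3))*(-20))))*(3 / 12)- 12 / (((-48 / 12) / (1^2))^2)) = -927 / 1250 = -0.74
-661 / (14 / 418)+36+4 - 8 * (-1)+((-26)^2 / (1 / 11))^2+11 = 386920936 / 7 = 55274419.43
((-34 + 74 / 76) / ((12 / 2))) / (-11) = 1255 / 2508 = 0.50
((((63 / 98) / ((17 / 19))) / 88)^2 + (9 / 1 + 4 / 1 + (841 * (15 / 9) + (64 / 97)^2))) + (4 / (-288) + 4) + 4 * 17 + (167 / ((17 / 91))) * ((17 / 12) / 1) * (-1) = 8196935063754721 / 37145416847616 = 220.67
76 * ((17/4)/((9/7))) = 251.22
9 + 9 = 18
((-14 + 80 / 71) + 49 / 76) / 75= -4399 / 26980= -0.16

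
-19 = -19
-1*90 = -90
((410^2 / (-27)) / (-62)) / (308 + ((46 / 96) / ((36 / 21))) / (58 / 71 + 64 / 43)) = 548678400 / 1683554789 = 0.33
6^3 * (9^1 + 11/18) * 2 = 4152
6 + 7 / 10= 67 / 10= 6.70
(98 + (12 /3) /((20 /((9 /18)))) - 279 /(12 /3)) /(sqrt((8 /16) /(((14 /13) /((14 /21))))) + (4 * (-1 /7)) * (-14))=47628 /13375 - 567 * sqrt(546) /53500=3.31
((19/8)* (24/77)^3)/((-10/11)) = -16416/207515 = -0.08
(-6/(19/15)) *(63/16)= -2835/152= -18.65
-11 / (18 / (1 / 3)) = -0.20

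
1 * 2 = 2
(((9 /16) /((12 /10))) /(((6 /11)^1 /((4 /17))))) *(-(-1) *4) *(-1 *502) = -13805 /34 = -406.03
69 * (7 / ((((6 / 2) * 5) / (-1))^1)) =-161 / 5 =-32.20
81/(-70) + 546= 38139/70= 544.84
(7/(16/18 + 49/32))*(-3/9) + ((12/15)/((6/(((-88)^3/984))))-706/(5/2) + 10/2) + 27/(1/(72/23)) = -286.18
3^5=243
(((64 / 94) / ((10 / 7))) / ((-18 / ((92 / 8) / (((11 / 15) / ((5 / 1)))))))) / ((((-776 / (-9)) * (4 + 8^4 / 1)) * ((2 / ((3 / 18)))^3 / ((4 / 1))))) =-161 / 11843187840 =-0.00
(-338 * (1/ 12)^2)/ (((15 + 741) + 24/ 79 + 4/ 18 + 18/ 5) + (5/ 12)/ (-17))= -1134835/ 367493878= -0.00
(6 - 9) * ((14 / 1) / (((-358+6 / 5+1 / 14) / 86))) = 252840 / 24971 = 10.13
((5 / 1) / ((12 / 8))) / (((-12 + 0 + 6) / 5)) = -25 / 9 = -2.78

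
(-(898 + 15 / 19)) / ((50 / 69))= -1178313 / 950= -1240.33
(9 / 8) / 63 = 1 / 56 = 0.02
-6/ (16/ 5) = -15/ 8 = -1.88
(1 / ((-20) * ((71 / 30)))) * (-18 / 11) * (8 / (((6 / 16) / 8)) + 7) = 4797 / 781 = 6.14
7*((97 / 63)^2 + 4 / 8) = 22787 / 1134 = 20.09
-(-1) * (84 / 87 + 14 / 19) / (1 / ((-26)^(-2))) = 469 / 186238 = 0.00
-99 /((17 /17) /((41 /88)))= -369 /8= -46.12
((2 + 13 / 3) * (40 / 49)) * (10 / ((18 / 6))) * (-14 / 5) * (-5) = 15200 / 63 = 241.27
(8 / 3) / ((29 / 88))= 704 / 87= 8.09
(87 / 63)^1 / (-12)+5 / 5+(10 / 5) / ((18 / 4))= 335 / 252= 1.33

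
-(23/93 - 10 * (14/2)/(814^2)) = -7616599/30810714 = -0.25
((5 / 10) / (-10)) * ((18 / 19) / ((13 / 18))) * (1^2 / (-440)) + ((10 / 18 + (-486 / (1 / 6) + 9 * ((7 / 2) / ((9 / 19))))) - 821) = -17948229571 / 4890600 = -3669.94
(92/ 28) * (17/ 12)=391/ 84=4.65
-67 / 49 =-1.37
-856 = -856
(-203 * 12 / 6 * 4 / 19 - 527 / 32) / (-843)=61981 / 512544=0.12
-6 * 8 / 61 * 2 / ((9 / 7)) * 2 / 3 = -448 / 549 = -0.82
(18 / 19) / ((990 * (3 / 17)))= 17 / 3135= 0.01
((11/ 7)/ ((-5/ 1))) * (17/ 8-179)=3113/ 56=55.59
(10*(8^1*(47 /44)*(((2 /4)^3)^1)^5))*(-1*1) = -235 /90112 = -0.00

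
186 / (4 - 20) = -93 / 8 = -11.62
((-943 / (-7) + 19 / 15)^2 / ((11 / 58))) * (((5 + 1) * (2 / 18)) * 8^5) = 70444970934272 / 33075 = 2129855508.22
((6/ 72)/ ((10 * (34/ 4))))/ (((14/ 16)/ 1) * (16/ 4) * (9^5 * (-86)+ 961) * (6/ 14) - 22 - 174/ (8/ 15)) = -1/ 7768552305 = -0.00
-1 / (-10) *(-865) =-173 / 2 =-86.50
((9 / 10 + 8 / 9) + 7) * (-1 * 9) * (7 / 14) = -791 / 20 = -39.55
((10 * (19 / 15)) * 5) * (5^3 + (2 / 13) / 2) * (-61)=-6281780 / 13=-483213.85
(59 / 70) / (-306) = -59 / 21420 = -0.00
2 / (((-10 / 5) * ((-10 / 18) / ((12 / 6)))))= 18 / 5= 3.60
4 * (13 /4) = 13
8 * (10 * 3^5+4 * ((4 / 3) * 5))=58960 / 3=19653.33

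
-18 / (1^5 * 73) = -18 / 73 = -0.25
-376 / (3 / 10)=-3760 / 3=-1253.33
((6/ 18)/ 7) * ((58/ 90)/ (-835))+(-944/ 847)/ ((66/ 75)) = -190027657/ 150036975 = -1.27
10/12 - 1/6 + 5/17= 49/51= 0.96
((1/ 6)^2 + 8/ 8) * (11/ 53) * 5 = 2035/ 1908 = 1.07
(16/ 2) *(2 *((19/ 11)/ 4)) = 76/ 11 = 6.91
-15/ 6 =-5/ 2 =-2.50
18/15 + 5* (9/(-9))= -19/5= -3.80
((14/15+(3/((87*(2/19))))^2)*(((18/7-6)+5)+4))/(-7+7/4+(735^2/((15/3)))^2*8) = 682643/10995712249169865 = 0.00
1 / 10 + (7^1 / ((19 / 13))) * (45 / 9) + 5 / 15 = 13897 / 570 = 24.38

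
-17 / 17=-1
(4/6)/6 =1/9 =0.11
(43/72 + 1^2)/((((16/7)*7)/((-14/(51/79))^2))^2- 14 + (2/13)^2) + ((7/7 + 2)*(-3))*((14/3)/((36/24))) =-447099379712794123/15902922683564496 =-28.11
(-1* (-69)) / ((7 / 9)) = 621 / 7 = 88.71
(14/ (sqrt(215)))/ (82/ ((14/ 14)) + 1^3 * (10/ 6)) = 42 * sqrt(215)/ 53965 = 0.01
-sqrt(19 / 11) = -sqrt(209) / 11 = -1.31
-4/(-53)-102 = -5402/53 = -101.92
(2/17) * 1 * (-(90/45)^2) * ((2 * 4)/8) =-8/17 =-0.47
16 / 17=0.94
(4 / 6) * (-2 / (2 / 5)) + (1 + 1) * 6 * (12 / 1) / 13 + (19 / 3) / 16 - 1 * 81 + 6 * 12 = -179 / 208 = -0.86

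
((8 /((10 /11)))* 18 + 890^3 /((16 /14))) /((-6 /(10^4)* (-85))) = 616848033400 /51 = 12095059478.43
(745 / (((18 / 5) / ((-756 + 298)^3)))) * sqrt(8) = -357867872200 * sqrt(2) / 9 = -56233510933.65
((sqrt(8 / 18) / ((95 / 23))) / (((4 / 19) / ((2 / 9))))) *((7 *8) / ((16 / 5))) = 161 / 54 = 2.98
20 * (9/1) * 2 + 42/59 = 21282/59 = 360.71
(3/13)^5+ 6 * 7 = 15594549/371293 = 42.00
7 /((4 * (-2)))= -7 /8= -0.88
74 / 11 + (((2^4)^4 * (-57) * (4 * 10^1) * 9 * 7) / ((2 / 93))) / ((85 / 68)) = -350185586681.27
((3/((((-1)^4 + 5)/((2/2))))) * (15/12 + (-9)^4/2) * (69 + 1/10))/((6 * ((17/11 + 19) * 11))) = 9070757/108480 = 83.62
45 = 45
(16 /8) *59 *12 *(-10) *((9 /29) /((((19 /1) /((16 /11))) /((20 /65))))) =-8156160 /78793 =-103.51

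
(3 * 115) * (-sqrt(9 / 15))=-69 * sqrt(15)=-267.24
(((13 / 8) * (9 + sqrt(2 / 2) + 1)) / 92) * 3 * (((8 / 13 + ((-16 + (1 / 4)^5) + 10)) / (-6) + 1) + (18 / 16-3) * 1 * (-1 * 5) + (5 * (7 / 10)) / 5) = 52593717 / 7536640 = 6.98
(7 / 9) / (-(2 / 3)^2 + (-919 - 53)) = -7 / 8752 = -0.00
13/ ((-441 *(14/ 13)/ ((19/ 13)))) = -247/ 6174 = -0.04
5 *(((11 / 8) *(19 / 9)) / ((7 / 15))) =5225 / 168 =31.10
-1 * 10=-10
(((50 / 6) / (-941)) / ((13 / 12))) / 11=-100 / 134563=-0.00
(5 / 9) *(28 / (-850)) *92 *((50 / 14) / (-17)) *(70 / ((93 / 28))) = 1803200 / 241893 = 7.45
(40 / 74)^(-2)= 1369 / 400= 3.42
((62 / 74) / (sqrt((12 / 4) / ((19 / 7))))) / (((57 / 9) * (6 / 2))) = 31 * sqrt(399) / 14763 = 0.04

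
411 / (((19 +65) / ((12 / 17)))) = 3.45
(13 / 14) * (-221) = -2873 / 14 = -205.21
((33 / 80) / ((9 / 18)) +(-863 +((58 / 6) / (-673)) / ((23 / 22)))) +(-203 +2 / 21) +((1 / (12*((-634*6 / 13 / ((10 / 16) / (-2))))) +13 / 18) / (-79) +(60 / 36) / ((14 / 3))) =-11094413077872823 / 10419779247360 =-1064.75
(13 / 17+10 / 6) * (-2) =-248 / 51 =-4.86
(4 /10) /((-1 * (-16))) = 1 /40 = 0.02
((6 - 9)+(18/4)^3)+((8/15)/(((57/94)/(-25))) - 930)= -1181765/1368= -863.86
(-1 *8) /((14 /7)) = -4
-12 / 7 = -1.71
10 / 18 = 5 / 9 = 0.56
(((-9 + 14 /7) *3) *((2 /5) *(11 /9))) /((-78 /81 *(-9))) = -77 /65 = -1.18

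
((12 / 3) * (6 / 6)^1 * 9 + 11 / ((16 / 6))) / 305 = 321 / 2440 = 0.13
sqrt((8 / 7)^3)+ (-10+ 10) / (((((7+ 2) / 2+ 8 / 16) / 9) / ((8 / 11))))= 16 *sqrt(14) / 49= 1.22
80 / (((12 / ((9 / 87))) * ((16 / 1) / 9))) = 45 / 116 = 0.39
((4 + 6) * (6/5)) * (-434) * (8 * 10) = -416640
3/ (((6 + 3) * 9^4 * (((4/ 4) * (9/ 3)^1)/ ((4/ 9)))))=0.00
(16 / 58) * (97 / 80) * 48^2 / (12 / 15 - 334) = -55872 / 24157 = -2.31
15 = 15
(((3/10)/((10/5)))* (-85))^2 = 2601/16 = 162.56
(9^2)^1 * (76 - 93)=-1377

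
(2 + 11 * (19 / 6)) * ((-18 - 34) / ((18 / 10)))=-28730 / 27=-1064.07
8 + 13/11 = 101/11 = 9.18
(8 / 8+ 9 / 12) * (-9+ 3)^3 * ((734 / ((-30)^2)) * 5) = -7707 / 5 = -1541.40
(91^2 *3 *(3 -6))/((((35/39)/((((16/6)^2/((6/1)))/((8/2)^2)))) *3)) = -30758/15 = -2050.53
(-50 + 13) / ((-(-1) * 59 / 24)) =-888 / 59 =-15.05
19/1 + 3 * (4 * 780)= 9379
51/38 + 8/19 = 67/38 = 1.76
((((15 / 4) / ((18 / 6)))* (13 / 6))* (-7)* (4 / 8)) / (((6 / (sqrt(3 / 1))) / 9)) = -455* sqrt(3) / 32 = -24.63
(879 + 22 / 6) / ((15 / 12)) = 10592 / 15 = 706.13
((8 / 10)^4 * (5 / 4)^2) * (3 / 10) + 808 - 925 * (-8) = 1026024 / 125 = 8208.19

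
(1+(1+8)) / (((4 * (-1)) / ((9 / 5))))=-4.50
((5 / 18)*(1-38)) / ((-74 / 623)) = 3115 / 36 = 86.53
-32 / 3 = -10.67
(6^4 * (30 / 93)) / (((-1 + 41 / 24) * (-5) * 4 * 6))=-2592 / 527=-4.92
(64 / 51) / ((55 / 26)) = 1664 / 2805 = 0.59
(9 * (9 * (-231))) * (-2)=37422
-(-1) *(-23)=-23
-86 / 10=-43 / 5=-8.60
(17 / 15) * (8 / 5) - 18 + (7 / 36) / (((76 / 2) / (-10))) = -277667 / 17100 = -16.24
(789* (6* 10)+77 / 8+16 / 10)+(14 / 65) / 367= 9036507891 / 190840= 47351.23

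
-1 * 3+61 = 58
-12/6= -2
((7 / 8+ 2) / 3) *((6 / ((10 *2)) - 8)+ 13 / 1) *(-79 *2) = -96301 / 120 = -802.51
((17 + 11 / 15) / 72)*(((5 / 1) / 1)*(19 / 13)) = 2527 / 1404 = 1.80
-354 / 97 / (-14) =177 / 679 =0.26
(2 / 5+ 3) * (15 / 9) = 17 / 3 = 5.67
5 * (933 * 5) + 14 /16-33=186343 /8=23292.88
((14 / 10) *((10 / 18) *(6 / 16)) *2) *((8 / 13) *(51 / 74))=119 / 481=0.25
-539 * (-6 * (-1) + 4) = -5390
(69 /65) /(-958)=-69 /62270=-0.00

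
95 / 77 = 1.23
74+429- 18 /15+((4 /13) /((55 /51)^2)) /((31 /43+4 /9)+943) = 501.80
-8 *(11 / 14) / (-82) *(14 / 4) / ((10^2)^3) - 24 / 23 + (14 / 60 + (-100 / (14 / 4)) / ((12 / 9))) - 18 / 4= -529506794687 / 19803000000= -26.74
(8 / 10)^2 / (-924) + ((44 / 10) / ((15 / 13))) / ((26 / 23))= 19477 / 5775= 3.37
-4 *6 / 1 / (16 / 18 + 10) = -108 / 49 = -2.20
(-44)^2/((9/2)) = 3872/9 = 430.22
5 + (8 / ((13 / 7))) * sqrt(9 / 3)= 5 + 56 * sqrt(3) / 13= 12.46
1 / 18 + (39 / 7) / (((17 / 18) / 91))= 164285 / 306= 536.88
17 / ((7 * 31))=17 / 217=0.08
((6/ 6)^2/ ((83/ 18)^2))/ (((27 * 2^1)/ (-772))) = -4632/ 6889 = -0.67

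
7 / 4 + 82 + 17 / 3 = 1073 / 12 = 89.42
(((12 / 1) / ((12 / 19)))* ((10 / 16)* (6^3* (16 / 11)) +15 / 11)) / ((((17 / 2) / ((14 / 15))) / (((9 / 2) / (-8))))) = -173565 / 748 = -232.04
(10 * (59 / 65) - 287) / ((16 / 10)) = -18065 / 104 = -173.70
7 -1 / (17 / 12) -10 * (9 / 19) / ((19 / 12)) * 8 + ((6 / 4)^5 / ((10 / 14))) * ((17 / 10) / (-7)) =-198556747 / 9819200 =-20.22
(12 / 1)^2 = 144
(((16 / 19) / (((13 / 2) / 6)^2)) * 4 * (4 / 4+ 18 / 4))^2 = 2569273344 / 10310521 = 249.19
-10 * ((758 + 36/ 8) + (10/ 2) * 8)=-8025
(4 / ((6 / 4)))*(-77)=-616 / 3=-205.33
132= 132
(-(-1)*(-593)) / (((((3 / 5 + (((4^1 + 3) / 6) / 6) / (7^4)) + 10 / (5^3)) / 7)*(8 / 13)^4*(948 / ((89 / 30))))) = -18095903583485 / 135867097088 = -133.19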